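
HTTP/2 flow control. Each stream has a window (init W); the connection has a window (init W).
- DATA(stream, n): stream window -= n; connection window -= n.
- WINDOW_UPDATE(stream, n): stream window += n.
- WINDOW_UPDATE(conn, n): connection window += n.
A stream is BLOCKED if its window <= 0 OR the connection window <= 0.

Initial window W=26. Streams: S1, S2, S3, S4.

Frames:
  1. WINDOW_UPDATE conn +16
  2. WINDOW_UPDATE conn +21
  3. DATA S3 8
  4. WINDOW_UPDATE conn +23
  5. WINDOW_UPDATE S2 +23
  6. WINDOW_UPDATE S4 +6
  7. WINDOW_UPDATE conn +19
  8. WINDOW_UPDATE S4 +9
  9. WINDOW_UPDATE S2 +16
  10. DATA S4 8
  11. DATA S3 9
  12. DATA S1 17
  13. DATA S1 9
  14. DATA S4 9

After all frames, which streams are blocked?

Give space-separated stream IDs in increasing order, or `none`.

Op 1: conn=42 S1=26 S2=26 S3=26 S4=26 blocked=[]
Op 2: conn=63 S1=26 S2=26 S3=26 S4=26 blocked=[]
Op 3: conn=55 S1=26 S2=26 S3=18 S4=26 blocked=[]
Op 4: conn=78 S1=26 S2=26 S3=18 S4=26 blocked=[]
Op 5: conn=78 S1=26 S2=49 S3=18 S4=26 blocked=[]
Op 6: conn=78 S1=26 S2=49 S3=18 S4=32 blocked=[]
Op 7: conn=97 S1=26 S2=49 S3=18 S4=32 blocked=[]
Op 8: conn=97 S1=26 S2=49 S3=18 S4=41 blocked=[]
Op 9: conn=97 S1=26 S2=65 S3=18 S4=41 blocked=[]
Op 10: conn=89 S1=26 S2=65 S3=18 S4=33 blocked=[]
Op 11: conn=80 S1=26 S2=65 S3=9 S4=33 blocked=[]
Op 12: conn=63 S1=9 S2=65 S3=9 S4=33 blocked=[]
Op 13: conn=54 S1=0 S2=65 S3=9 S4=33 blocked=[1]
Op 14: conn=45 S1=0 S2=65 S3=9 S4=24 blocked=[1]

Answer: S1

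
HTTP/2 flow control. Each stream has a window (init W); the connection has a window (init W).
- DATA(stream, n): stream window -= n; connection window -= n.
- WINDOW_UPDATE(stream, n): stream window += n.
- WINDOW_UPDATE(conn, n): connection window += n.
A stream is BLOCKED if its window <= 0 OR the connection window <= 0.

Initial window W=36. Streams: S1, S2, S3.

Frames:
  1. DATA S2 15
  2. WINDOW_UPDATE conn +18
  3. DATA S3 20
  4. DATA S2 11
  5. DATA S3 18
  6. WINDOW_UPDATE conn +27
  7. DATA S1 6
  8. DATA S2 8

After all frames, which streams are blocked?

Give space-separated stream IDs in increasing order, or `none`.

Answer: S3

Derivation:
Op 1: conn=21 S1=36 S2=21 S3=36 blocked=[]
Op 2: conn=39 S1=36 S2=21 S3=36 blocked=[]
Op 3: conn=19 S1=36 S2=21 S3=16 blocked=[]
Op 4: conn=8 S1=36 S2=10 S3=16 blocked=[]
Op 5: conn=-10 S1=36 S2=10 S3=-2 blocked=[1, 2, 3]
Op 6: conn=17 S1=36 S2=10 S3=-2 blocked=[3]
Op 7: conn=11 S1=30 S2=10 S3=-2 blocked=[3]
Op 8: conn=3 S1=30 S2=2 S3=-2 blocked=[3]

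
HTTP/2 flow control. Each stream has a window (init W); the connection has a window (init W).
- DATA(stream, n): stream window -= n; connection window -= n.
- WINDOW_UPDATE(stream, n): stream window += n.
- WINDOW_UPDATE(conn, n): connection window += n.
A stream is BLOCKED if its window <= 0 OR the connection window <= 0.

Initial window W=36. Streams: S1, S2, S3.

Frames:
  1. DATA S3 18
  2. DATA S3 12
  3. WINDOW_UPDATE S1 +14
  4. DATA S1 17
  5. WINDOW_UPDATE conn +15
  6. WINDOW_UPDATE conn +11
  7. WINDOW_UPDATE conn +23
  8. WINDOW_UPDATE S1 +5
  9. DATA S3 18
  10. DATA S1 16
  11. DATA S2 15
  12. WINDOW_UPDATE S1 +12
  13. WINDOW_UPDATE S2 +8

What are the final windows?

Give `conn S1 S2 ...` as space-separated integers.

Op 1: conn=18 S1=36 S2=36 S3=18 blocked=[]
Op 2: conn=6 S1=36 S2=36 S3=6 blocked=[]
Op 3: conn=6 S1=50 S2=36 S3=6 blocked=[]
Op 4: conn=-11 S1=33 S2=36 S3=6 blocked=[1, 2, 3]
Op 5: conn=4 S1=33 S2=36 S3=6 blocked=[]
Op 6: conn=15 S1=33 S2=36 S3=6 blocked=[]
Op 7: conn=38 S1=33 S2=36 S3=6 blocked=[]
Op 8: conn=38 S1=38 S2=36 S3=6 blocked=[]
Op 9: conn=20 S1=38 S2=36 S3=-12 blocked=[3]
Op 10: conn=4 S1=22 S2=36 S3=-12 blocked=[3]
Op 11: conn=-11 S1=22 S2=21 S3=-12 blocked=[1, 2, 3]
Op 12: conn=-11 S1=34 S2=21 S3=-12 blocked=[1, 2, 3]
Op 13: conn=-11 S1=34 S2=29 S3=-12 blocked=[1, 2, 3]

Answer: -11 34 29 -12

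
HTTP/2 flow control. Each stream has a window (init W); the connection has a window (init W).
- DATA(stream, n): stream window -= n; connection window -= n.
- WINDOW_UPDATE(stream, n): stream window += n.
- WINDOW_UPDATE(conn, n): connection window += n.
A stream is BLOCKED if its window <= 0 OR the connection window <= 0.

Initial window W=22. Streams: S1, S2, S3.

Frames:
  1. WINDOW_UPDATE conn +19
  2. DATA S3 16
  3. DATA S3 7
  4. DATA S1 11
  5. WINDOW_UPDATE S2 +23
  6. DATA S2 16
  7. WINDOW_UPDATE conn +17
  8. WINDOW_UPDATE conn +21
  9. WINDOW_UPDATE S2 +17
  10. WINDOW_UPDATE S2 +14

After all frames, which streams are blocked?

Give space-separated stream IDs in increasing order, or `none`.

Answer: S3

Derivation:
Op 1: conn=41 S1=22 S2=22 S3=22 blocked=[]
Op 2: conn=25 S1=22 S2=22 S3=6 blocked=[]
Op 3: conn=18 S1=22 S2=22 S3=-1 blocked=[3]
Op 4: conn=7 S1=11 S2=22 S3=-1 blocked=[3]
Op 5: conn=7 S1=11 S2=45 S3=-1 blocked=[3]
Op 6: conn=-9 S1=11 S2=29 S3=-1 blocked=[1, 2, 3]
Op 7: conn=8 S1=11 S2=29 S3=-1 blocked=[3]
Op 8: conn=29 S1=11 S2=29 S3=-1 blocked=[3]
Op 9: conn=29 S1=11 S2=46 S3=-1 blocked=[3]
Op 10: conn=29 S1=11 S2=60 S3=-1 blocked=[3]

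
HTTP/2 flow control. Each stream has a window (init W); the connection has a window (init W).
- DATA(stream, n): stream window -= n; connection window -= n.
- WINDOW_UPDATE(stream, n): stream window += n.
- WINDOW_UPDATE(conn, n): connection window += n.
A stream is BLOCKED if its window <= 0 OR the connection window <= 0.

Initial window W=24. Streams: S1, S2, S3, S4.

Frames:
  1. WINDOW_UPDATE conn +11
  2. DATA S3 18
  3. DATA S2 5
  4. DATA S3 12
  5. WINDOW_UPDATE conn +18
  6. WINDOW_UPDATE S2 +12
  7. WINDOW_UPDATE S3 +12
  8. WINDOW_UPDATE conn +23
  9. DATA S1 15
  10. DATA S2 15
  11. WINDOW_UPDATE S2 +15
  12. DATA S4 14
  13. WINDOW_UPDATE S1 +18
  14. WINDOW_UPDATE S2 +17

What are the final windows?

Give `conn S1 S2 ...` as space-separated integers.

Op 1: conn=35 S1=24 S2=24 S3=24 S4=24 blocked=[]
Op 2: conn=17 S1=24 S2=24 S3=6 S4=24 blocked=[]
Op 3: conn=12 S1=24 S2=19 S3=6 S4=24 blocked=[]
Op 4: conn=0 S1=24 S2=19 S3=-6 S4=24 blocked=[1, 2, 3, 4]
Op 5: conn=18 S1=24 S2=19 S3=-6 S4=24 blocked=[3]
Op 6: conn=18 S1=24 S2=31 S3=-6 S4=24 blocked=[3]
Op 7: conn=18 S1=24 S2=31 S3=6 S4=24 blocked=[]
Op 8: conn=41 S1=24 S2=31 S3=6 S4=24 blocked=[]
Op 9: conn=26 S1=9 S2=31 S3=6 S4=24 blocked=[]
Op 10: conn=11 S1=9 S2=16 S3=6 S4=24 blocked=[]
Op 11: conn=11 S1=9 S2=31 S3=6 S4=24 blocked=[]
Op 12: conn=-3 S1=9 S2=31 S3=6 S4=10 blocked=[1, 2, 3, 4]
Op 13: conn=-3 S1=27 S2=31 S3=6 S4=10 blocked=[1, 2, 3, 4]
Op 14: conn=-3 S1=27 S2=48 S3=6 S4=10 blocked=[1, 2, 3, 4]

Answer: -3 27 48 6 10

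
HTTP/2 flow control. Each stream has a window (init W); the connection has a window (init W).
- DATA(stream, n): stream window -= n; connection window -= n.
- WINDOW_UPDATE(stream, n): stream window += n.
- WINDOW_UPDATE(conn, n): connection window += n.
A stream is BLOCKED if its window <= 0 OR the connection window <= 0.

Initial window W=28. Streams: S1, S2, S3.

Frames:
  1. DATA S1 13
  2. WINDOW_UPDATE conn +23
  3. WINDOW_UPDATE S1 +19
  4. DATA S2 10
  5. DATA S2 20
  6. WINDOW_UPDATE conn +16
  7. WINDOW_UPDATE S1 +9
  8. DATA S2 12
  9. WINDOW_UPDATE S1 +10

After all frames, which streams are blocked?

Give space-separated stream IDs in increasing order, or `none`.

Op 1: conn=15 S1=15 S2=28 S3=28 blocked=[]
Op 2: conn=38 S1=15 S2=28 S3=28 blocked=[]
Op 3: conn=38 S1=34 S2=28 S3=28 blocked=[]
Op 4: conn=28 S1=34 S2=18 S3=28 blocked=[]
Op 5: conn=8 S1=34 S2=-2 S3=28 blocked=[2]
Op 6: conn=24 S1=34 S2=-2 S3=28 blocked=[2]
Op 7: conn=24 S1=43 S2=-2 S3=28 blocked=[2]
Op 8: conn=12 S1=43 S2=-14 S3=28 blocked=[2]
Op 9: conn=12 S1=53 S2=-14 S3=28 blocked=[2]

Answer: S2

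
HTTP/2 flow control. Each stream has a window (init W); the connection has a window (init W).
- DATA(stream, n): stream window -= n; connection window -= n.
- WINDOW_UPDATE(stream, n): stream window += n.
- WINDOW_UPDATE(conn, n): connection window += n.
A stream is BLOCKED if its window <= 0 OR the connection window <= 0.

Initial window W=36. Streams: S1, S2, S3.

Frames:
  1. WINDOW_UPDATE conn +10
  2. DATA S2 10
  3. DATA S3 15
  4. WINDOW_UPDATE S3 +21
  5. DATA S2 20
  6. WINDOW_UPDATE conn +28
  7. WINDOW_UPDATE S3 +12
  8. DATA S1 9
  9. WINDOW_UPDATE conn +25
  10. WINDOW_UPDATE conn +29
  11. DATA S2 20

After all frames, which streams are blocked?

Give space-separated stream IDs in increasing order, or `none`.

Op 1: conn=46 S1=36 S2=36 S3=36 blocked=[]
Op 2: conn=36 S1=36 S2=26 S3=36 blocked=[]
Op 3: conn=21 S1=36 S2=26 S3=21 blocked=[]
Op 4: conn=21 S1=36 S2=26 S3=42 blocked=[]
Op 5: conn=1 S1=36 S2=6 S3=42 blocked=[]
Op 6: conn=29 S1=36 S2=6 S3=42 blocked=[]
Op 7: conn=29 S1=36 S2=6 S3=54 blocked=[]
Op 8: conn=20 S1=27 S2=6 S3=54 blocked=[]
Op 9: conn=45 S1=27 S2=6 S3=54 blocked=[]
Op 10: conn=74 S1=27 S2=6 S3=54 blocked=[]
Op 11: conn=54 S1=27 S2=-14 S3=54 blocked=[2]

Answer: S2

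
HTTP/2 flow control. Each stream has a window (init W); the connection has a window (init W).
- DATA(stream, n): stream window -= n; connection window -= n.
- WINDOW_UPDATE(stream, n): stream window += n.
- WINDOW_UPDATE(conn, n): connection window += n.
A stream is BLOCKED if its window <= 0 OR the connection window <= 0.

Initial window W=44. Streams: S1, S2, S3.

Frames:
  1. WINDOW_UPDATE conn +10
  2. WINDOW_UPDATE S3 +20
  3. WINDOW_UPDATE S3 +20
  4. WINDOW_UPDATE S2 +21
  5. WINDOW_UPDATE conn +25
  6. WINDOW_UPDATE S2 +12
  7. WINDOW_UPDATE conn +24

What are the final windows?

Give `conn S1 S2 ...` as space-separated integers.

Answer: 103 44 77 84

Derivation:
Op 1: conn=54 S1=44 S2=44 S3=44 blocked=[]
Op 2: conn=54 S1=44 S2=44 S3=64 blocked=[]
Op 3: conn=54 S1=44 S2=44 S3=84 blocked=[]
Op 4: conn=54 S1=44 S2=65 S3=84 blocked=[]
Op 5: conn=79 S1=44 S2=65 S3=84 blocked=[]
Op 6: conn=79 S1=44 S2=77 S3=84 blocked=[]
Op 7: conn=103 S1=44 S2=77 S3=84 blocked=[]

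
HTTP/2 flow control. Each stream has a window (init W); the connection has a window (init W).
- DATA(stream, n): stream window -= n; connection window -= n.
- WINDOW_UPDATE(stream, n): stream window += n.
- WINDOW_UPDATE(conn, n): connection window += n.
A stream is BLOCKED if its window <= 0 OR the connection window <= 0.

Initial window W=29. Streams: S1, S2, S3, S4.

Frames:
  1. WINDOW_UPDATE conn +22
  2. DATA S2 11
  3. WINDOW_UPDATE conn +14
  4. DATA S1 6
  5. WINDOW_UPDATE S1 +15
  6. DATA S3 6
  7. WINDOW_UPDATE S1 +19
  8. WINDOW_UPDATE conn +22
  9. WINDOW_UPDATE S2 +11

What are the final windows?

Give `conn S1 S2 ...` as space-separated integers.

Answer: 64 57 29 23 29

Derivation:
Op 1: conn=51 S1=29 S2=29 S3=29 S4=29 blocked=[]
Op 2: conn=40 S1=29 S2=18 S3=29 S4=29 blocked=[]
Op 3: conn=54 S1=29 S2=18 S3=29 S4=29 blocked=[]
Op 4: conn=48 S1=23 S2=18 S3=29 S4=29 blocked=[]
Op 5: conn=48 S1=38 S2=18 S3=29 S4=29 blocked=[]
Op 6: conn=42 S1=38 S2=18 S3=23 S4=29 blocked=[]
Op 7: conn=42 S1=57 S2=18 S3=23 S4=29 blocked=[]
Op 8: conn=64 S1=57 S2=18 S3=23 S4=29 blocked=[]
Op 9: conn=64 S1=57 S2=29 S3=23 S4=29 blocked=[]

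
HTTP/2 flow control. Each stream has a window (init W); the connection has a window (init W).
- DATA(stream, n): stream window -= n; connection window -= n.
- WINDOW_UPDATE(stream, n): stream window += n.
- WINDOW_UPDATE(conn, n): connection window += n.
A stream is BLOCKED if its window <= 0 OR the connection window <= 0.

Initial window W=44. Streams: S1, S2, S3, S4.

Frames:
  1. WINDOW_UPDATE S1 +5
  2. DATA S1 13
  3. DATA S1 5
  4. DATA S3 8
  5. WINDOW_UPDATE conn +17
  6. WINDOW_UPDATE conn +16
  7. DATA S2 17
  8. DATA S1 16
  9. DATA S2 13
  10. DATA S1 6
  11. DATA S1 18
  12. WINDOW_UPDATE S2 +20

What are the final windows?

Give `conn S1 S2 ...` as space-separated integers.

Answer: -19 -9 34 36 44

Derivation:
Op 1: conn=44 S1=49 S2=44 S3=44 S4=44 blocked=[]
Op 2: conn=31 S1=36 S2=44 S3=44 S4=44 blocked=[]
Op 3: conn=26 S1=31 S2=44 S3=44 S4=44 blocked=[]
Op 4: conn=18 S1=31 S2=44 S3=36 S4=44 blocked=[]
Op 5: conn=35 S1=31 S2=44 S3=36 S4=44 blocked=[]
Op 6: conn=51 S1=31 S2=44 S3=36 S4=44 blocked=[]
Op 7: conn=34 S1=31 S2=27 S3=36 S4=44 blocked=[]
Op 8: conn=18 S1=15 S2=27 S3=36 S4=44 blocked=[]
Op 9: conn=5 S1=15 S2=14 S3=36 S4=44 blocked=[]
Op 10: conn=-1 S1=9 S2=14 S3=36 S4=44 blocked=[1, 2, 3, 4]
Op 11: conn=-19 S1=-9 S2=14 S3=36 S4=44 blocked=[1, 2, 3, 4]
Op 12: conn=-19 S1=-9 S2=34 S3=36 S4=44 blocked=[1, 2, 3, 4]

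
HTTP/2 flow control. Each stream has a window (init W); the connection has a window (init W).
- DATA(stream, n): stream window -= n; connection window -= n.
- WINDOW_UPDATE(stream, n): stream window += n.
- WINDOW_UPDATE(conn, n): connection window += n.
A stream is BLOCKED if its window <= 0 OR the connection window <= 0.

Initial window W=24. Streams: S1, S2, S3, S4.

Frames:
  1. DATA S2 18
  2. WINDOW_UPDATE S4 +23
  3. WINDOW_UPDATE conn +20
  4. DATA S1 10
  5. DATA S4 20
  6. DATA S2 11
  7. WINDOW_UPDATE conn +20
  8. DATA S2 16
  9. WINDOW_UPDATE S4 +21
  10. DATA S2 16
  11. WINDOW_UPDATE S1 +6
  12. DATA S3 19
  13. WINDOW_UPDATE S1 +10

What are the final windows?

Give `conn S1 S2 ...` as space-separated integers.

Op 1: conn=6 S1=24 S2=6 S3=24 S4=24 blocked=[]
Op 2: conn=6 S1=24 S2=6 S3=24 S4=47 blocked=[]
Op 3: conn=26 S1=24 S2=6 S3=24 S4=47 blocked=[]
Op 4: conn=16 S1=14 S2=6 S3=24 S4=47 blocked=[]
Op 5: conn=-4 S1=14 S2=6 S3=24 S4=27 blocked=[1, 2, 3, 4]
Op 6: conn=-15 S1=14 S2=-5 S3=24 S4=27 blocked=[1, 2, 3, 4]
Op 7: conn=5 S1=14 S2=-5 S3=24 S4=27 blocked=[2]
Op 8: conn=-11 S1=14 S2=-21 S3=24 S4=27 blocked=[1, 2, 3, 4]
Op 9: conn=-11 S1=14 S2=-21 S3=24 S4=48 blocked=[1, 2, 3, 4]
Op 10: conn=-27 S1=14 S2=-37 S3=24 S4=48 blocked=[1, 2, 3, 4]
Op 11: conn=-27 S1=20 S2=-37 S3=24 S4=48 blocked=[1, 2, 3, 4]
Op 12: conn=-46 S1=20 S2=-37 S3=5 S4=48 blocked=[1, 2, 3, 4]
Op 13: conn=-46 S1=30 S2=-37 S3=5 S4=48 blocked=[1, 2, 3, 4]

Answer: -46 30 -37 5 48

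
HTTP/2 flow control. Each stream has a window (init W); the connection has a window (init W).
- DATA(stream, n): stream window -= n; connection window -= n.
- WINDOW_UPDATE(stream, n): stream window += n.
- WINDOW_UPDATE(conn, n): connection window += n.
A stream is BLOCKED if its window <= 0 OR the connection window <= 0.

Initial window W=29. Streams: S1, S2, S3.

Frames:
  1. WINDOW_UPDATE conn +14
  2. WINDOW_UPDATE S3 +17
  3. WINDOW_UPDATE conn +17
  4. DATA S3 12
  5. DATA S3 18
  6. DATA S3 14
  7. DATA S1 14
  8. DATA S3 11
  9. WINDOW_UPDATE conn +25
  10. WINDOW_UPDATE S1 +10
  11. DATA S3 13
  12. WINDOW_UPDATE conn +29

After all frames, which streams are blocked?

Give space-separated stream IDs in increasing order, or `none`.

Answer: S3

Derivation:
Op 1: conn=43 S1=29 S2=29 S3=29 blocked=[]
Op 2: conn=43 S1=29 S2=29 S3=46 blocked=[]
Op 3: conn=60 S1=29 S2=29 S3=46 blocked=[]
Op 4: conn=48 S1=29 S2=29 S3=34 blocked=[]
Op 5: conn=30 S1=29 S2=29 S3=16 blocked=[]
Op 6: conn=16 S1=29 S2=29 S3=2 blocked=[]
Op 7: conn=2 S1=15 S2=29 S3=2 blocked=[]
Op 8: conn=-9 S1=15 S2=29 S3=-9 blocked=[1, 2, 3]
Op 9: conn=16 S1=15 S2=29 S3=-9 blocked=[3]
Op 10: conn=16 S1=25 S2=29 S3=-9 blocked=[3]
Op 11: conn=3 S1=25 S2=29 S3=-22 blocked=[3]
Op 12: conn=32 S1=25 S2=29 S3=-22 blocked=[3]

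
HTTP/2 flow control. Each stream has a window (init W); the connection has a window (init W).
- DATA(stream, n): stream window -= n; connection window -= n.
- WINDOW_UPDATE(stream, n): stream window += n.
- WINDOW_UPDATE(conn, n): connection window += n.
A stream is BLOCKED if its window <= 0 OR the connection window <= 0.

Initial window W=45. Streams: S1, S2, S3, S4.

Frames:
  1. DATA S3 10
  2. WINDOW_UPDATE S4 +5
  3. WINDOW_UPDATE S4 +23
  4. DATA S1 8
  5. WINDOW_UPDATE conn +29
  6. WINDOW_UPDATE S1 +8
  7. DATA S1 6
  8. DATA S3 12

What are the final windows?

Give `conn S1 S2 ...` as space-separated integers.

Op 1: conn=35 S1=45 S2=45 S3=35 S4=45 blocked=[]
Op 2: conn=35 S1=45 S2=45 S3=35 S4=50 blocked=[]
Op 3: conn=35 S1=45 S2=45 S3=35 S4=73 blocked=[]
Op 4: conn=27 S1=37 S2=45 S3=35 S4=73 blocked=[]
Op 5: conn=56 S1=37 S2=45 S3=35 S4=73 blocked=[]
Op 6: conn=56 S1=45 S2=45 S3=35 S4=73 blocked=[]
Op 7: conn=50 S1=39 S2=45 S3=35 S4=73 blocked=[]
Op 8: conn=38 S1=39 S2=45 S3=23 S4=73 blocked=[]

Answer: 38 39 45 23 73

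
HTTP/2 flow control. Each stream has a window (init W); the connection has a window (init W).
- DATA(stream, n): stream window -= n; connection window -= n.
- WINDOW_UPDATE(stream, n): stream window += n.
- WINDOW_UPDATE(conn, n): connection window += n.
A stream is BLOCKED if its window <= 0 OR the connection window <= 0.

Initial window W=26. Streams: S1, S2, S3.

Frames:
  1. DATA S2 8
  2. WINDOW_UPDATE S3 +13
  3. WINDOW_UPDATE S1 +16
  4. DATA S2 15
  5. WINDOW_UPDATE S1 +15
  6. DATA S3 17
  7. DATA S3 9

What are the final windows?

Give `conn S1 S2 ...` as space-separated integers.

Op 1: conn=18 S1=26 S2=18 S3=26 blocked=[]
Op 2: conn=18 S1=26 S2=18 S3=39 blocked=[]
Op 3: conn=18 S1=42 S2=18 S3=39 blocked=[]
Op 4: conn=3 S1=42 S2=3 S3=39 blocked=[]
Op 5: conn=3 S1=57 S2=3 S3=39 blocked=[]
Op 6: conn=-14 S1=57 S2=3 S3=22 blocked=[1, 2, 3]
Op 7: conn=-23 S1=57 S2=3 S3=13 blocked=[1, 2, 3]

Answer: -23 57 3 13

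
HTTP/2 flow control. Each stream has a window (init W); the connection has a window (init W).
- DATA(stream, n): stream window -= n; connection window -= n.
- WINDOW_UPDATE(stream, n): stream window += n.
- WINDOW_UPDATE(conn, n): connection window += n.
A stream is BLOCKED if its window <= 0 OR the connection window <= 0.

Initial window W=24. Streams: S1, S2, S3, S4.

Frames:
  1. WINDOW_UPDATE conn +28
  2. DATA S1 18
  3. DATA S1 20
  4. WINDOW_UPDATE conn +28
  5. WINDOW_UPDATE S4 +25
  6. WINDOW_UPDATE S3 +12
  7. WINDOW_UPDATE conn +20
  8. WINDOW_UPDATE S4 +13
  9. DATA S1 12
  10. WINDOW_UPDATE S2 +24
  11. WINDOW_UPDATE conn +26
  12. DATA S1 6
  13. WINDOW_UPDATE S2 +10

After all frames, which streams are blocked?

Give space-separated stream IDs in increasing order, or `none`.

Answer: S1

Derivation:
Op 1: conn=52 S1=24 S2=24 S3=24 S4=24 blocked=[]
Op 2: conn=34 S1=6 S2=24 S3=24 S4=24 blocked=[]
Op 3: conn=14 S1=-14 S2=24 S3=24 S4=24 blocked=[1]
Op 4: conn=42 S1=-14 S2=24 S3=24 S4=24 blocked=[1]
Op 5: conn=42 S1=-14 S2=24 S3=24 S4=49 blocked=[1]
Op 6: conn=42 S1=-14 S2=24 S3=36 S4=49 blocked=[1]
Op 7: conn=62 S1=-14 S2=24 S3=36 S4=49 blocked=[1]
Op 8: conn=62 S1=-14 S2=24 S3=36 S4=62 blocked=[1]
Op 9: conn=50 S1=-26 S2=24 S3=36 S4=62 blocked=[1]
Op 10: conn=50 S1=-26 S2=48 S3=36 S4=62 blocked=[1]
Op 11: conn=76 S1=-26 S2=48 S3=36 S4=62 blocked=[1]
Op 12: conn=70 S1=-32 S2=48 S3=36 S4=62 blocked=[1]
Op 13: conn=70 S1=-32 S2=58 S3=36 S4=62 blocked=[1]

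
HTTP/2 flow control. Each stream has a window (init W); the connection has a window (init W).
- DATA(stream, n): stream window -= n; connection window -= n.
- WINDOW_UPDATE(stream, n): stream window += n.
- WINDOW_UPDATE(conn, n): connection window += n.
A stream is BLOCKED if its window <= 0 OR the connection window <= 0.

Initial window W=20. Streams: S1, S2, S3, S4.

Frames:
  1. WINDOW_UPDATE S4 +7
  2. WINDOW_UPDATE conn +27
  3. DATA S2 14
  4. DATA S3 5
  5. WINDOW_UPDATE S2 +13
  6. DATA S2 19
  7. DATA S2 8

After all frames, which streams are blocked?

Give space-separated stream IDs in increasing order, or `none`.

Op 1: conn=20 S1=20 S2=20 S3=20 S4=27 blocked=[]
Op 2: conn=47 S1=20 S2=20 S3=20 S4=27 blocked=[]
Op 3: conn=33 S1=20 S2=6 S3=20 S4=27 blocked=[]
Op 4: conn=28 S1=20 S2=6 S3=15 S4=27 blocked=[]
Op 5: conn=28 S1=20 S2=19 S3=15 S4=27 blocked=[]
Op 6: conn=9 S1=20 S2=0 S3=15 S4=27 blocked=[2]
Op 7: conn=1 S1=20 S2=-8 S3=15 S4=27 blocked=[2]

Answer: S2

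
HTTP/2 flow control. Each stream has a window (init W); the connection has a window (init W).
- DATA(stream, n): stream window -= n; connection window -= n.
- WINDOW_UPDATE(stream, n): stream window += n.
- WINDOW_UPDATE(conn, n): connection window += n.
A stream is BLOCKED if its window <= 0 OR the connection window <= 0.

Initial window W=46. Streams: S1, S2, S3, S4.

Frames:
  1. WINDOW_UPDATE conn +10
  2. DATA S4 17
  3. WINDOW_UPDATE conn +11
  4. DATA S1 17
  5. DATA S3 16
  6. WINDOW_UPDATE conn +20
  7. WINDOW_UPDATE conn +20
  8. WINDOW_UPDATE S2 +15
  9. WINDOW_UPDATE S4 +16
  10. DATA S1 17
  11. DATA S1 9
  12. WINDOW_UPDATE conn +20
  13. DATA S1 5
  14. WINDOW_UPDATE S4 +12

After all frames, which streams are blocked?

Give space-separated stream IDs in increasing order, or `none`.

Answer: S1

Derivation:
Op 1: conn=56 S1=46 S2=46 S3=46 S4=46 blocked=[]
Op 2: conn=39 S1=46 S2=46 S3=46 S4=29 blocked=[]
Op 3: conn=50 S1=46 S2=46 S3=46 S4=29 blocked=[]
Op 4: conn=33 S1=29 S2=46 S3=46 S4=29 blocked=[]
Op 5: conn=17 S1=29 S2=46 S3=30 S4=29 blocked=[]
Op 6: conn=37 S1=29 S2=46 S3=30 S4=29 blocked=[]
Op 7: conn=57 S1=29 S2=46 S3=30 S4=29 blocked=[]
Op 8: conn=57 S1=29 S2=61 S3=30 S4=29 blocked=[]
Op 9: conn=57 S1=29 S2=61 S3=30 S4=45 blocked=[]
Op 10: conn=40 S1=12 S2=61 S3=30 S4=45 blocked=[]
Op 11: conn=31 S1=3 S2=61 S3=30 S4=45 blocked=[]
Op 12: conn=51 S1=3 S2=61 S3=30 S4=45 blocked=[]
Op 13: conn=46 S1=-2 S2=61 S3=30 S4=45 blocked=[1]
Op 14: conn=46 S1=-2 S2=61 S3=30 S4=57 blocked=[1]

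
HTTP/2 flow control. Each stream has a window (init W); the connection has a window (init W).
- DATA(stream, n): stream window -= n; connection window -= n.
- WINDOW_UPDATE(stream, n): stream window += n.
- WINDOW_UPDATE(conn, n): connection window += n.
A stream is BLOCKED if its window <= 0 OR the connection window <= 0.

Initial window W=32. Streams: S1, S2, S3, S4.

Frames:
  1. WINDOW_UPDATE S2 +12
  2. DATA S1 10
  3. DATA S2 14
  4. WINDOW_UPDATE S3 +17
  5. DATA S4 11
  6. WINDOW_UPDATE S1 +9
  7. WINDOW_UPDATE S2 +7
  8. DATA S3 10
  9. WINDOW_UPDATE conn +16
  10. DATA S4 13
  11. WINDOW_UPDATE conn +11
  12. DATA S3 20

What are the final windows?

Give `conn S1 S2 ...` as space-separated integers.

Op 1: conn=32 S1=32 S2=44 S3=32 S4=32 blocked=[]
Op 2: conn=22 S1=22 S2=44 S3=32 S4=32 blocked=[]
Op 3: conn=8 S1=22 S2=30 S3=32 S4=32 blocked=[]
Op 4: conn=8 S1=22 S2=30 S3=49 S4=32 blocked=[]
Op 5: conn=-3 S1=22 S2=30 S3=49 S4=21 blocked=[1, 2, 3, 4]
Op 6: conn=-3 S1=31 S2=30 S3=49 S4=21 blocked=[1, 2, 3, 4]
Op 7: conn=-3 S1=31 S2=37 S3=49 S4=21 blocked=[1, 2, 3, 4]
Op 8: conn=-13 S1=31 S2=37 S3=39 S4=21 blocked=[1, 2, 3, 4]
Op 9: conn=3 S1=31 S2=37 S3=39 S4=21 blocked=[]
Op 10: conn=-10 S1=31 S2=37 S3=39 S4=8 blocked=[1, 2, 3, 4]
Op 11: conn=1 S1=31 S2=37 S3=39 S4=8 blocked=[]
Op 12: conn=-19 S1=31 S2=37 S3=19 S4=8 blocked=[1, 2, 3, 4]

Answer: -19 31 37 19 8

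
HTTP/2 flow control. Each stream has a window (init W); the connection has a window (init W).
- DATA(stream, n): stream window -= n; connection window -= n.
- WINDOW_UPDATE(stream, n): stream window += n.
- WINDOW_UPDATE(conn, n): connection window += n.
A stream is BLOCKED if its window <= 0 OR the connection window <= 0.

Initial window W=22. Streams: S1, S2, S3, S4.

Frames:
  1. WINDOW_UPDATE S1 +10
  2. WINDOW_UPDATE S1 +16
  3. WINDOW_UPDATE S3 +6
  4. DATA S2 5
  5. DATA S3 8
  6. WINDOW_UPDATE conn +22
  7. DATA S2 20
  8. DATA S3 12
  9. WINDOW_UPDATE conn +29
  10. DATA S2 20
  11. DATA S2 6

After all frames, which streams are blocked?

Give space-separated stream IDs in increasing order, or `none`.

Op 1: conn=22 S1=32 S2=22 S3=22 S4=22 blocked=[]
Op 2: conn=22 S1=48 S2=22 S3=22 S4=22 blocked=[]
Op 3: conn=22 S1=48 S2=22 S3=28 S4=22 blocked=[]
Op 4: conn=17 S1=48 S2=17 S3=28 S4=22 blocked=[]
Op 5: conn=9 S1=48 S2=17 S3=20 S4=22 blocked=[]
Op 6: conn=31 S1=48 S2=17 S3=20 S4=22 blocked=[]
Op 7: conn=11 S1=48 S2=-3 S3=20 S4=22 blocked=[2]
Op 8: conn=-1 S1=48 S2=-3 S3=8 S4=22 blocked=[1, 2, 3, 4]
Op 9: conn=28 S1=48 S2=-3 S3=8 S4=22 blocked=[2]
Op 10: conn=8 S1=48 S2=-23 S3=8 S4=22 blocked=[2]
Op 11: conn=2 S1=48 S2=-29 S3=8 S4=22 blocked=[2]

Answer: S2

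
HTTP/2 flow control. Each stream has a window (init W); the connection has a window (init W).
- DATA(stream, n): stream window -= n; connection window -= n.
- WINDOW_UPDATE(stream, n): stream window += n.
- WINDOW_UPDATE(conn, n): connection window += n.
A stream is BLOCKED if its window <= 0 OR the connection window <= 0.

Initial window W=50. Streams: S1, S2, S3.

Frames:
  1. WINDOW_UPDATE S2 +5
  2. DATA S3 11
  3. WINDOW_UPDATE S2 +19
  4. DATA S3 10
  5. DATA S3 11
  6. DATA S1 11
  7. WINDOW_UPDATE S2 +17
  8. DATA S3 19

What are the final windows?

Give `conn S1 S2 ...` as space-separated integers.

Answer: -12 39 91 -1

Derivation:
Op 1: conn=50 S1=50 S2=55 S3=50 blocked=[]
Op 2: conn=39 S1=50 S2=55 S3=39 blocked=[]
Op 3: conn=39 S1=50 S2=74 S3=39 blocked=[]
Op 4: conn=29 S1=50 S2=74 S3=29 blocked=[]
Op 5: conn=18 S1=50 S2=74 S3=18 blocked=[]
Op 6: conn=7 S1=39 S2=74 S3=18 blocked=[]
Op 7: conn=7 S1=39 S2=91 S3=18 blocked=[]
Op 8: conn=-12 S1=39 S2=91 S3=-1 blocked=[1, 2, 3]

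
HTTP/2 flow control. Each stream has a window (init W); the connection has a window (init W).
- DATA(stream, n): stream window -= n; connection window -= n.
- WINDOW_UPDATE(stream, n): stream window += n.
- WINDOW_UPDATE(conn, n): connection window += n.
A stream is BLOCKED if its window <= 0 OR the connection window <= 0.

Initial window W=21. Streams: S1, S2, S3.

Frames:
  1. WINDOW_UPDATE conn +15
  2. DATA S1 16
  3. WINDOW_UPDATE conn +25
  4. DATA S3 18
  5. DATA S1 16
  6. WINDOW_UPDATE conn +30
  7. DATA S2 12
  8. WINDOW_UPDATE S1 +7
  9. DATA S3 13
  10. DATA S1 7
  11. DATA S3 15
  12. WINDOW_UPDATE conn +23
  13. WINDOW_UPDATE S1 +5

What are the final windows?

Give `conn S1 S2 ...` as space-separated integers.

Answer: 17 -6 9 -25

Derivation:
Op 1: conn=36 S1=21 S2=21 S3=21 blocked=[]
Op 2: conn=20 S1=5 S2=21 S3=21 blocked=[]
Op 3: conn=45 S1=5 S2=21 S3=21 blocked=[]
Op 4: conn=27 S1=5 S2=21 S3=3 blocked=[]
Op 5: conn=11 S1=-11 S2=21 S3=3 blocked=[1]
Op 6: conn=41 S1=-11 S2=21 S3=3 blocked=[1]
Op 7: conn=29 S1=-11 S2=9 S3=3 blocked=[1]
Op 8: conn=29 S1=-4 S2=9 S3=3 blocked=[1]
Op 9: conn=16 S1=-4 S2=9 S3=-10 blocked=[1, 3]
Op 10: conn=9 S1=-11 S2=9 S3=-10 blocked=[1, 3]
Op 11: conn=-6 S1=-11 S2=9 S3=-25 blocked=[1, 2, 3]
Op 12: conn=17 S1=-11 S2=9 S3=-25 blocked=[1, 3]
Op 13: conn=17 S1=-6 S2=9 S3=-25 blocked=[1, 3]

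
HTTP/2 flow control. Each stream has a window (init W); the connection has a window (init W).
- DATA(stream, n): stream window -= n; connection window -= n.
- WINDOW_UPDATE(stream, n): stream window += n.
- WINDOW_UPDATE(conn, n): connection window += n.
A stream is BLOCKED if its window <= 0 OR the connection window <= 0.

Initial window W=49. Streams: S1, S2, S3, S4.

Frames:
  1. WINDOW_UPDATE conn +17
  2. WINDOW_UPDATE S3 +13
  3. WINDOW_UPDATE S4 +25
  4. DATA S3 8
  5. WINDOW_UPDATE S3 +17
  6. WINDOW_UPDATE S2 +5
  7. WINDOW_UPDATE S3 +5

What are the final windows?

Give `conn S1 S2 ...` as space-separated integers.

Op 1: conn=66 S1=49 S2=49 S3=49 S4=49 blocked=[]
Op 2: conn=66 S1=49 S2=49 S3=62 S4=49 blocked=[]
Op 3: conn=66 S1=49 S2=49 S3=62 S4=74 blocked=[]
Op 4: conn=58 S1=49 S2=49 S3=54 S4=74 blocked=[]
Op 5: conn=58 S1=49 S2=49 S3=71 S4=74 blocked=[]
Op 6: conn=58 S1=49 S2=54 S3=71 S4=74 blocked=[]
Op 7: conn=58 S1=49 S2=54 S3=76 S4=74 blocked=[]

Answer: 58 49 54 76 74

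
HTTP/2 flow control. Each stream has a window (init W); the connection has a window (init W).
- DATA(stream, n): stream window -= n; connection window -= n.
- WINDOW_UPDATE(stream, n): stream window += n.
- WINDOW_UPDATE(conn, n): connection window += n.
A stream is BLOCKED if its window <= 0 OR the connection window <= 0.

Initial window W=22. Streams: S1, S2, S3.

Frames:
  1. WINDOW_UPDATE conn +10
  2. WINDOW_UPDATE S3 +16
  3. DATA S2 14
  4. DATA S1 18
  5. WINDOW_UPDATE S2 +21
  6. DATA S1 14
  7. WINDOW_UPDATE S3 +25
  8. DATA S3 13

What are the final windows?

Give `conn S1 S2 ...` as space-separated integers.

Answer: -27 -10 29 50

Derivation:
Op 1: conn=32 S1=22 S2=22 S3=22 blocked=[]
Op 2: conn=32 S1=22 S2=22 S3=38 blocked=[]
Op 3: conn=18 S1=22 S2=8 S3=38 blocked=[]
Op 4: conn=0 S1=4 S2=8 S3=38 blocked=[1, 2, 3]
Op 5: conn=0 S1=4 S2=29 S3=38 blocked=[1, 2, 3]
Op 6: conn=-14 S1=-10 S2=29 S3=38 blocked=[1, 2, 3]
Op 7: conn=-14 S1=-10 S2=29 S3=63 blocked=[1, 2, 3]
Op 8: conn=-27 S1=-10 S2=29 S3=50 blocked=[1, 2, 3]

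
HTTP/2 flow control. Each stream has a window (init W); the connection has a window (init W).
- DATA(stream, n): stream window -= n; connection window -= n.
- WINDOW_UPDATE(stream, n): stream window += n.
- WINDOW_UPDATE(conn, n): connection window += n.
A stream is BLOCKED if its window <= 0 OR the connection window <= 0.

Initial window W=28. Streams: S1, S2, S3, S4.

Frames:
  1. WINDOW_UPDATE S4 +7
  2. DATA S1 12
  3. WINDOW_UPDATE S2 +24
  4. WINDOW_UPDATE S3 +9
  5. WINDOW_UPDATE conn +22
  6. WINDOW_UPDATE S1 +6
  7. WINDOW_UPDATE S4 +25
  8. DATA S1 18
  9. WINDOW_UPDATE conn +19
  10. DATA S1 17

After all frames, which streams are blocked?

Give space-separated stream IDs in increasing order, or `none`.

Answer: S1

Derivation:
Op 1: conn=28 S1=28 S2=28 S3=28 S4=35 blocked=[]
Op 2: conn=16 S1=16 S2=28 S3=28 S4=35 blocked=[]
Op 3: conn=16 S1=16 S2=52 S3=28 S4=35 blocked=[]
Op 4: conn=16 S1=16 S2=52 S3=37 S4=35 blocked=[]
Op 5: conn=38 S1=16 S2=52 S3=37 S4=35 blocked=[]
Op 6: conn=38 S1=22 S2=52 S3=37 S4=35 blocked=[]
Op 7: conn=38 S1=22 S2=52 S3=37 S4=60 blocked=[]
Op 8: conn=20 S1=4 S2=52 S3=37 S4=60 blocked=[]
Op 9: conn=39 S1=4 S2=52 S3=37 S4=60 blocked=[]
Op 10: conn=22 S1=-13 S2=52 S3=37 S4=60 blocked=[1]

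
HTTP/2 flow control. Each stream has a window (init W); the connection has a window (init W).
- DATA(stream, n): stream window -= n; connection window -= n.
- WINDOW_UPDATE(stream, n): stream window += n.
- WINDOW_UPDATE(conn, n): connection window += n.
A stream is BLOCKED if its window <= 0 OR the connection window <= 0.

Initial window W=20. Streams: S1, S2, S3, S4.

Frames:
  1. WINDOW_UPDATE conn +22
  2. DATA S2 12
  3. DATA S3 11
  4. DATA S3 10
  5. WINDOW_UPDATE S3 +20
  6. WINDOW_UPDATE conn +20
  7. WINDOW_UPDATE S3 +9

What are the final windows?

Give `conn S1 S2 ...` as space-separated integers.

Answer: 29 20 8 28 20

Derivation:
Op 1: conn=42 S1=20 S2=20 S3=20 S4=20 blocked=[]
Op 2: conn=30 S1=20 S2=8 S3=20 S4=20 blocked=[]
Op 3: conn=19 S1=20 S2=8 S3=9 S4=20 blocked=[]
Op 4: conn=9 S1=20 S2=8 S3=-1 S4=20 blocked=[3]
Op 5: conn=9 S1=20 S2=8 S3=19 S4=20 blocked=[]
Op 6: conn=29 S1=20 S2=8 S3=19 S4=20 blocked=[]
Op 7: conn=29 S1=20 S2=8 S3=28 S4=20 blocked=[]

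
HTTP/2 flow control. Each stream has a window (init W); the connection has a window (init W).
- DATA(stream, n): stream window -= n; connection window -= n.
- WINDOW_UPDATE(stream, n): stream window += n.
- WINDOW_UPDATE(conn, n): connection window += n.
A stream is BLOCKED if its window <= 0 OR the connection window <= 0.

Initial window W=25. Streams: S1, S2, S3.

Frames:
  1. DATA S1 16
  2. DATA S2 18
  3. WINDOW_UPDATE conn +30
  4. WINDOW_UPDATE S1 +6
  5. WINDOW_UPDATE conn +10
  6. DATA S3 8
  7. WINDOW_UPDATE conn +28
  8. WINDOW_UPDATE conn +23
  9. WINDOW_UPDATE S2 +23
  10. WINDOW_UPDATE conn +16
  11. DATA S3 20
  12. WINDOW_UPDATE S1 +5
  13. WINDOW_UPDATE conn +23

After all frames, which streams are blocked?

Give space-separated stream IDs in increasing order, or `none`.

Op 1: conn=9 S1=9 S2=25 S3=25 blocked=[]
Op 2: conn=-9 S1=9 S2=7 S3=25 blocked=[1, 2, 3]
Op 3: conn=21 S1=9 S2=7 S3=25 blocked=[]
Op 4: conn=21 S1=15 S2=7 S3=25 blocked=[]
Op 5: conn=31 S1=15 S2=7 S3=25 blocked=[]
Op 6: conn=23 S1=15 S2=7 S3=17 blocked=[]
Op 7: conn=51 S1=15 S2=7 S3=17 blocked=[]
Op 8: conn=74 S1=15 S2=7 S3=17 blocked=[]
Op 9: conn=74 S1=15 S2=30 S3=17 blocked=[]
Op 10: conn=90 S1=15 S2=30 S3=17 blocked=[]
Op 11: conn=70 S1=15 S2=30 S3=-3 blocked=[3]
Op 12: conn=70 S1=20 S2=30 S3=-3 blocked=[3]
Op 13: conn=93 S1=20 S2=30 S3=-3 blocked=[3]

Answer: S3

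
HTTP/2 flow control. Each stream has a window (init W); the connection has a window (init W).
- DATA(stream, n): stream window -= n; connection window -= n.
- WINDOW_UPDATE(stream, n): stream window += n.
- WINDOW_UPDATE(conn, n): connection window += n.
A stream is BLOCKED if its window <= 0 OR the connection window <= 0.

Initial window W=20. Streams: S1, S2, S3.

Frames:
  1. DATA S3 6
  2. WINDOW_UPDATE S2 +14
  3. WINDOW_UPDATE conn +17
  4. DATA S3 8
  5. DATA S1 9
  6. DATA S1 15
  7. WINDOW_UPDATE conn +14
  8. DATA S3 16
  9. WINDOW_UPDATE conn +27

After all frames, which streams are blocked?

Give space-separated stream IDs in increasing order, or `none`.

Answer: S1 S3

Derivation:
Op 1: conn=14 S1=20 S2=20 S3=14 blocked=[]
Op 2: conn=14 S1=20 S2=34 S3=14 blocked=[]
Op 3: conn=31 S1=20 S2=34 S3=14 blocked=[]
Op 4: conn=23 S1=20 S2=34 S3=6 blocked=[]
Op 5: conn=14 S1=11 S2=34 S3=6 blocked=[]
Op 6: conn=-1 S1=-4 S2=34 S3=6 blocked=[1, 2, 3]
Op 7: conn=13 S1=-4 S2=34 S3=6 blocked=[1]
Op 8: conn=-3 S1=-4 S2=34 S3=-10 blocked=[1, 2, 3]
Op 9: conn=24 S1=-4 S2=34 S3=-10 blocked=[1, 3]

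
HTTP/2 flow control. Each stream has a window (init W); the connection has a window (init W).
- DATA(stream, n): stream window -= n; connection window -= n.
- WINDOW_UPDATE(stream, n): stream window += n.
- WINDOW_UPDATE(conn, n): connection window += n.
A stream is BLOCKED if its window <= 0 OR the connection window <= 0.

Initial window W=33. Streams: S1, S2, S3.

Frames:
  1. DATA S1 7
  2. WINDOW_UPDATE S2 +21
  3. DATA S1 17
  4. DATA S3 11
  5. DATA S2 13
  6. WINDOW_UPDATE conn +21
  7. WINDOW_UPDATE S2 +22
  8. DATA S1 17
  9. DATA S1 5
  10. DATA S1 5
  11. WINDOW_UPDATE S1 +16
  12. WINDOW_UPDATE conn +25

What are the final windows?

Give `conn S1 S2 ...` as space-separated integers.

Answer: 4 -2 63 22

Derivation:
Op 1: conn=26 S1=26 S2=33 S3=33 blocked=[]
Op 2: conn=26 S1=26 S2=54 S3=33 blocked=[]
Op 3: conn=9 S1=9 S2=54 S3=33 blocked=[]
Op 4: conn=-2 S1=9 S2=54 S3=22 blocked=[1, 2, 3]
Op 5: conn=-15 S1=9 S2=41 S3=22 blocked=[1, 2, 3]
Op 6: conn=6 S1=9 S2=41 S3=22 blocked=[]
Op 7: conn=6 S1=9 S2=63 S3=22 blocked=[]
Op 8: conn=-11 S1=-8 S2=63 S3=22 blocked=[1, 2, 3]
Op 9: conn=-16 S1=-13 S2=63 S3=22 blocked=[1, 2, 3]
Op 10: conn=-21 S1=-18 S2=63 S3=22 blocked=[1, 2, 3]
Op 11: conn=-21 S1=-2 S2=63 S3=22 blocked=[1, 2, 3]
Op 12: conn=4 S1=-2 S2=63 S3=22 blocked=[1]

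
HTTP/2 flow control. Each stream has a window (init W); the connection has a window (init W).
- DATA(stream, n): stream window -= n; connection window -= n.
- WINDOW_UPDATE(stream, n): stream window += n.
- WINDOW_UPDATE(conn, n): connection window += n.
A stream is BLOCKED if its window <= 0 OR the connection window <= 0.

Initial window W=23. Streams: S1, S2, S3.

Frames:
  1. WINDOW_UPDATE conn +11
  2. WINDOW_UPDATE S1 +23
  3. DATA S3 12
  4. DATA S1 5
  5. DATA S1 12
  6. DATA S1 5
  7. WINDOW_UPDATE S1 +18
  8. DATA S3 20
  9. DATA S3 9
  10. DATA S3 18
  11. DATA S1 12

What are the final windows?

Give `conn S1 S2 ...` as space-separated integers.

Answer: -59 30 23 -36

Derivation:
Op 1: conn=34 S1=23 S2=23 S3=23 blocked=[]
Op 2: conn=34 S1=46 S2=23 S3=23 blocked=[]
Op 3: conn=22 S1=46 S2=23 S3=11 blocked=[]
Op 4: conn=17 S1=41 S2=23 S3=11 blocked=[]
Op 5: conn=5 S1=29 S2=23 S3=11 blocked=[]
Op 6: conn=0 S1=24 S2=23 S3=11 blocked=[1, 2, 3]
Op 7: conn=0 S1=42 S2=23 S3=11 blocked=[1, 2, 3]
Op 8: conn=-20 S1=42 S2=23 S3=-9 blocked=[1, 2, 3]
Op 9: conn=-29 S1=42 S2=23 S3=-18 blocked=[1, 2, 3]
Op 10: conn=-47 S1=42 S2=23 S3=-36 blocked=[1, 2, 3]
Op 11: conn=-59 S1=30 S2=23 S3=-36 blocked=[1, 2, 3]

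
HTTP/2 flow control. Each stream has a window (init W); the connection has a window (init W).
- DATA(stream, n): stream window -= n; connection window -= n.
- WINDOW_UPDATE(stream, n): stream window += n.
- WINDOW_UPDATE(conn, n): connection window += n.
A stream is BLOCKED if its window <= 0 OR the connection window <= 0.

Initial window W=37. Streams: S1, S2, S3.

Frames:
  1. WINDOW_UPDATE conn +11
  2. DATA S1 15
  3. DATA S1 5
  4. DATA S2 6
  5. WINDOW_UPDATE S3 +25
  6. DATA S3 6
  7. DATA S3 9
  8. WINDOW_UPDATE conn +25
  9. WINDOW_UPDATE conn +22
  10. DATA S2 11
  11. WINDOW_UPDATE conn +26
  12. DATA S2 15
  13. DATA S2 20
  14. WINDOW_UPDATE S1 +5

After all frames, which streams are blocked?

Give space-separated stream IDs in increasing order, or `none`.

Answer: S2

Derivation:
Op 1: conn=48 S1=37 S2=37 S3=37 blocked=[]
Op 2: conn=33 S1=22 S2=37 S3=37 blocked=[]
Op 3: conn=28 S1=17 S2=37 S3=37 blocked=[]
Op 4: conn=22 S1=17 S2=31 S3=37 blocked=[]
Op 5: conn=22 S1=17 S2=31 S3=62 blocked=[]
Op 6: conn=16 S1=17 S2=31 S3=56 blocked=[]
Op 7: conn=7 S1=17 S2=31 S3=47 blocked=[]
Op 8: conn=32 S1=17 S2=31 S3=47 blocked=[]
Op 9: conn=54 S1=17 S2=31 S3=47 blocked=[]
Op 10: conn=43 S1=17 S2=20 S3=47 blocked=[]
Op 11: conn=69 S1=17 S2=20 S3=47 blocked=[]
Op 12: conn=54 S1=17 S2=5 S3=47 blocked=[]
Op 13: conn=34 S1=17 S2=-15 S3=47 blocked=[2]
Op 14: conn=34 S1=22 S2=-15 S3=47 blocked=[2]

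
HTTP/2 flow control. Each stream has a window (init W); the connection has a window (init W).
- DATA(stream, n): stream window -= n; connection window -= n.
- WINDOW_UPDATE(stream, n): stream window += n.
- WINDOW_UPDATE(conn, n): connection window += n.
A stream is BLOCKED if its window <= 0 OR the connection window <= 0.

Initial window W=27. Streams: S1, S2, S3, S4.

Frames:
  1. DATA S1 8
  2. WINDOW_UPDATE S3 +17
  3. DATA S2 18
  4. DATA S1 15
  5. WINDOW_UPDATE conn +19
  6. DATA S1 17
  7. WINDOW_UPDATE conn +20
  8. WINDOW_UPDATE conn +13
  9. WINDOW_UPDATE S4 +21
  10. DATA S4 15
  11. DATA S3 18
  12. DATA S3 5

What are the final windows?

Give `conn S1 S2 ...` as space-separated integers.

Answer: -17 -13 9 21 33

Derivation:
Op 1: conn=19 S1=19 S2=27 S3=27 S4=27 blocked=[]
Op 2: conn=19 S1=19 S2=27 S3=44 S4=27 blocked=[]
Op 3: conn=1 S1=19 S2=9 S3=44 S4=27 blocked=[]
Op 4: conn=-14 S1=4 S2=9 S3=44 S4=27 blocked=[1, 2, 3, 4]
Op 5: conn=5 S1=4 S2=9 S3=44 S4=27 blocked=[]
Op 6: conn=-12 S1=-13 S2=9 S3=44 S4=27 blocked=[1, 2, 3, 4]
Op 7: conn=8 S1=-13 S2=9 S3=44 S4=27 blocked=[1]
Op 8: conn=21 S1=-13 S2=9 S3=44 S4=27 blocked=[1]
Op 9: conn=21 S1=-13 S2=9 S3=44 S4=48 blocked=[1]
Op 10: conn=6 S1=-13 S2=9 S3=44 S4=33 blocked=[1]
Op 11: conn=-12 S1=-13 S2=9 S3=26 S4=33 blocked=[1, 2, 3, 4]
Op 12: conn=-17 S1=-13 S2=9 S3=21 S4=33 blocked=[1, 2, 3, 4]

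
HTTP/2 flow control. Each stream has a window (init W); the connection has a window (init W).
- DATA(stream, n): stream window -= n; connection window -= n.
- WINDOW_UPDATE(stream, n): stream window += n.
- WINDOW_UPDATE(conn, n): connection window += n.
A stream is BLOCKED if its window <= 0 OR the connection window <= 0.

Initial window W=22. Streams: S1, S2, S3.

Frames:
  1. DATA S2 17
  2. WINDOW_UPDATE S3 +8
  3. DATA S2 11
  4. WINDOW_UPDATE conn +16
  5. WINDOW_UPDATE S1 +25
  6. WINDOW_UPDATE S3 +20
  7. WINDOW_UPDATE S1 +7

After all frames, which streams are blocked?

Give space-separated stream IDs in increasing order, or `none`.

Answer: S2

Derivation:
Op 1: conn=5 S1=22 S2=5 S3=22 blocked=[]
Op 2: conn=5 S1=22 S2=5 S3=30 blocked=[]
Op 3: conn=-6 S1=22 S2=-6 S3=30 blocked=[1, 2, 3]
Op 4: conn=10 S1=22 S2=-6 S3=30 blocked=[2]
Op 5: conn=10 S1=47 S2=-6 S3=30 blocked=[2]
Op 6: conn=10 S1=47 S2=-6 S3=50 blocked=[2]
Op 7: conn=10 S1=54 S2=-6 S3=50 blocked=[2]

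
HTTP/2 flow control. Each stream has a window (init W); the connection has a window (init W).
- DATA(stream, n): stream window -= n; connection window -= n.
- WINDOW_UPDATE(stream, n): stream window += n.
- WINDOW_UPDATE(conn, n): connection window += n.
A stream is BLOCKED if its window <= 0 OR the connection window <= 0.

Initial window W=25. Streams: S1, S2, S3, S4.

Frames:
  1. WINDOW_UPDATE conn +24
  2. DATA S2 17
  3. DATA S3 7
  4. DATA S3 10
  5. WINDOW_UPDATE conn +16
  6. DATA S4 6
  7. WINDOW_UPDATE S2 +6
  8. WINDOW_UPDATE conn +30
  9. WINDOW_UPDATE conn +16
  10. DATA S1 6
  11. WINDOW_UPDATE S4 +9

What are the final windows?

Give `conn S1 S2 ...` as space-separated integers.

Op 1: conn=49 S1=25 S2=25 S3=25 S4=25 blocked=[]
Op 2: conn=32 S1=25 S2=8 S3=25 S4=25 blocked=[]
Op 3: conn=25 S1=25 S2=8 S3=18 S4=25 blocked=[]
Op 4: conn=15 S1=25 S2=8 S3=8 S4=25 blocked=[]
Op 5: conn=31 S1=25 S2=8 S3=8 S4=25 blocked=[]
Op 6: conn=25 S1=25 S2=8 S3=8 S4=19 blocked=[]
Op 7: conn=25 S1=25 S2=14 S3=8 S4=19 blocked=[]
Op 8: conn=55 S1=25 S2=14 S3=8 S4=19 blocked=[]
Op 9: conn=71 S1=25 S2=14 S3=8 S4=19 blocked=[]
Op 10: conn=65 S1=19 S2=14 S3=8 S4=19 blocked=[]
Op 11: conn=65 S1=19 S2=14 S3=8 S4=28 blocked=[]

Answer: 65 19 14 8 28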